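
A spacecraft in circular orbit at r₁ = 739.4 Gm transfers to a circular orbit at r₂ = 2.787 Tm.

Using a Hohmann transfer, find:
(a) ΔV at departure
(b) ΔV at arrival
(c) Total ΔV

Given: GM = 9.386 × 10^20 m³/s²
r₁ = 739.4 Gm = 7.394 × 10^11 m
r₂ = 2.787 Tm = 2.787 × 10^12 m
GM = 9.386 × 10^20 m³/s²
Transfer ellipse: a_t = (r₁ + r₂)/2 = 1.7632 × 10^12 m
Circular speed at r₁: v₁ = √(GM/r₁) = 35628.7 m/s
Transfer speed at r₁ (periapsis): v₁ₜ = √(GM(2/r₁ − 1/a_t)) = 44793.8 m/s
(a) ΔV₁ = v₁ₜ − v₁ = 9165.09 m/s ≈ 9.165 km/s
Circular speed at r₂: v₂ = √(GM/r₂) = 18351.5 m/s
Transfer speed at r₂ (apoapsis): v₂ₜ = √(GM(2/r₂ − 1/a_t)) = 11883.9 m/s
(b) ΔV₂ = v₂ − v₂ₜ = 6467.56 m/s ≈ 6.468 km/s
(c) ΔV_total = ΔV₁ + ΔV₂ = 15632.6 m/s ≈ 15.63 km/s

Final answer:
(a) ΔV₁ = 9.165 km/s
(b) ΔV₂ = 6.468 km/s
(c) ΔV_total = 15.63 km/s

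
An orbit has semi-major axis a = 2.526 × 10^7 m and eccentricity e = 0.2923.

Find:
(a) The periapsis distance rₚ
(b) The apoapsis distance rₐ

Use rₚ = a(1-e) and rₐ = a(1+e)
a = 2.526 × 10^7 m
e = 0.2923:  1 − e = 0.7077,  1 + e = 1.2923
(a) rₚ = a(1 − e) = 2.526 × 10^7 m × 0.7077 = 1.78765 × 10^7 m ≈ 1.788 × 10^7 m
(b) rₐ = a(1 + e) = 2.526 × 10^7 m × 1.2923 = 3.26435 × 10^7 m ≈ 3.264 × 10^7 m

Final answer:
(a) rₚ = 1.788 × 10^7 m
(b) rₐ = 3.264 × 10^7 m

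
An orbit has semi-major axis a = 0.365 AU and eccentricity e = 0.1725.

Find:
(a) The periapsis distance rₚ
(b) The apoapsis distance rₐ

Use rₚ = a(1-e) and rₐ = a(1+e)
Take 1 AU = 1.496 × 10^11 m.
a = 0.365 AU = 5.4604 × 10^10 m
e = 0.1725:  1 − e = 0.8275,  1 + e = 1.1725
(a) rₚ = a(1 − e) = 5.4604 × 10^10 m × 0.8275 = 4.51848 × 10^10 m ≈ 0.302 AU
(b) rₐ = a(1 + e) = 5.4604 × 10^10 m × 1.1725 = 6.40232 × 10^10 m ≈ 0.428 AU

Final answer:
(a) rₚ = 0.302 AU
(b) rₐ = 0.428 AU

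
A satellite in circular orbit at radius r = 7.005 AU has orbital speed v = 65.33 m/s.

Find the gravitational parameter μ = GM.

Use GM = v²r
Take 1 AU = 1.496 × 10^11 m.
r = 7.005 AU = 1.04795 × 10^12 m
v = 65.33 m/s
v² = 4268.01 m²/s²
GM = v²r = 4268.01 × 1.04795 × 10^12 = 4.47265 × 10^15 m³/s²
GM ≈ 4.473 × 10^15 m³/s²

Final answer: GM = 4.473 × 10^15 m³/s²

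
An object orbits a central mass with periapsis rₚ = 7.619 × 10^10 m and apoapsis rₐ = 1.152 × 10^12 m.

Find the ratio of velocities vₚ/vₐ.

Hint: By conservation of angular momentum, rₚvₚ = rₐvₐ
rₚ = 7.619 × 10^10 m
rₐ = 1.152 × 10^12 m
rₚvₚ = rₐvₐ  ⇒  vₚ/vₐ = rₐ/rₚ
vₚ/vₐ = (1.152 × 10^12) / (7.619 × 10^10) = 15.1201

Final answer: vₚ/vₐ = 15.12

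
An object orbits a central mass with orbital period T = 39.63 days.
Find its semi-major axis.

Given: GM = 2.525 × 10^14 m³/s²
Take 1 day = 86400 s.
T = 39.63 days = 3.42403 × 10^6 s
GM = 2.525 × 10^14 m³/s²
Kepler's third law: a³ = GM T² / (4π²)
T² = 1.1724 × 10^13 s²
a³ = (2.525 × 10^14) × (1.1724 × 10^13) / (4π²) = 7.49855 × 10^25 m³
a = (a³)^(1/3) = 4.21689 × 10^8 m ≈ 421.7 Mm

Final answer: 421.7 Mm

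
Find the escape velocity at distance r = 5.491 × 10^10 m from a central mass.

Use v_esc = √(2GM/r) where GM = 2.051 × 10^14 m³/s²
r = 5.491 × 10^10 m
GM = 2.051 × 10^14 m³/s²
2GM/r = 2 × (2.051 × 10^14) / (5.491 × 10^10) = 7470.41 m²/s²
v_esc = √(2GM/r) = 86.4315 m/s ≈ 86.43 m/s

Final answer: 86.43 m/s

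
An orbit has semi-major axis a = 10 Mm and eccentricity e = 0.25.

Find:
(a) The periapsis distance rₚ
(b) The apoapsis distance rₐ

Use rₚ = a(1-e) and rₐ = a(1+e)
a = 10 Mm = 1 × 10^7 m
e = 0.25:  1 − e = 0.75,  1 + e = 1.25
(a) rₚ = a(1 − e) = 1 × 10^7 m × 0.75 = 7.5 × 10^6 m ≈ 7.5 Mm
(b) rₐ = a(1 + e) = 1 × 10^7 m × 1.25 = 1.25 × 10^7 m ≈ 12.5 Mm

Final answer:
(a) rₚ = 7.5 Mm
(b) rₐ = 12.5 Mm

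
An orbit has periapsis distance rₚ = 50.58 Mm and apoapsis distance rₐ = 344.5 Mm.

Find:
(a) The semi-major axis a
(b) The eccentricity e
rₚ = 50.58 Mm = 5.058 × 10^7 m
rₐ = 344.5 Mm = 3.445 × 10^8 m
(a) a = (rₚ + rₐ)/2 = 1.9754 × 10^8 m ≈ 197.5 Mm
(b) e = (rₐ − rₚ)/(rₐ + rₚ) = (2.9392 × 10^8) / (3.9508 × 10^8) = 0.743951

Final answer:
(a) a = 197.5 Mm
(b) e = 0.744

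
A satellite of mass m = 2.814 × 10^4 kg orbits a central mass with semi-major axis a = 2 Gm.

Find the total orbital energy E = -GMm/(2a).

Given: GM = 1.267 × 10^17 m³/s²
a = 2 Gm = 2 × 10^9 m
GM = 1.267 × 10^17 m³/s²
2a = 4 × 10^9 m
GMm = 1.267 × 10^17 × 28140 = 3.56534 × 10^21 m³·kg/s²
E = −GMm/(2a) = -8.91334 × 10^11 J ≈ -891.3 GJ

Final answer: -891.3 GJ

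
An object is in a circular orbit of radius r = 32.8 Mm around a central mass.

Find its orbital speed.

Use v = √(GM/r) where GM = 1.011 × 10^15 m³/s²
r = 32.8 Mm = 3.28 × 10^7 m
GM = 1.011 × 10^15 m³/s²
GM/r = (1.011 × 10^15) / (3.28 × 10^7) = 3.08232 × 10^7 m²/s²
v = √(GM/r) = 5551.86 m/s ≈ 5.552 km/s

Final answer: 5.552 km/s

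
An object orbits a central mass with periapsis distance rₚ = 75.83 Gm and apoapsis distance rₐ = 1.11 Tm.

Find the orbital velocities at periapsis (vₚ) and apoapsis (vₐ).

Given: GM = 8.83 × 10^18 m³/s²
rₚ = 75.83 Gm = 7.583 × 10^10 m
rₐ = 1.11 Tm = 1.11 × 10^12 m
GM = 8.83 × 10^18 m³/s²
a = (rₚ + rₐ)/2 = 5.92915 × 10^11 m
Vis-viva: v² = GM (2/r − 1/a)
vₚ² = 8.83 × 10^18 × (2.63748 × 10^-11 − 1.68658 × 10^-12) = 2.17997 × 10^8 m²/s²
vₚ = 14764.7 m/s ≈ 14.76 km/s
vₐ² = 8.83 × 10^18 × (1.8018 × 10^-12 − 1.68658 × 10^-12) = 1.01739 × 10^6 m²/s²
vₐ = 1008.66 m/s ≈ 1.009 km/s

Final answer: vₚ = 14.76 km/s, vₐ = 1.009 km/s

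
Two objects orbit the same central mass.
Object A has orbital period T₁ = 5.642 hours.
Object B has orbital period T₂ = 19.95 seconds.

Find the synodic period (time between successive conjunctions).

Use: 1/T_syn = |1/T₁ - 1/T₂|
T₁ = 5.642 hours = 20311.2 s
T₂ = 19.95 seconds
1/T₁ = 4.92339 × 10^-5 s⁻¹
1/T₂ = 0.0501253 s⁻¹
|1/T₁ − 1/T₂| = 0.0500761 s⁻¹
T_syn = 1 / |1/T₁ − 1/T₂| = 19.9696 s ≈ 19.97 seconds

Final answer: T_syn = 19.97 seconds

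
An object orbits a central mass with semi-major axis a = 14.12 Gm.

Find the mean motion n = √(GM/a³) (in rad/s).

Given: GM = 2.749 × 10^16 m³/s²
a = 14.12 Gm = 1.412 × 10^10 m
GM = 2.749 × 10^16 m³/s²
a³ = 2.81517 × 10^30 m³
GM/a³ = (2.749 × 10^16) / (2.81517 × 10^30) = 9.76496 × 10^-15 s⁻²
n = √(GM/a³) = 9.88178 × 10^-8 rad/s ≈ 9.882 × 10^-8 rad/s

Final answer: n = 9.882 × 10^-8 rad/s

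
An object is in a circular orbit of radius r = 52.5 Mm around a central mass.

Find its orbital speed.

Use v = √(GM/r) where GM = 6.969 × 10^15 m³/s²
r = 52.5 Mm = 5.25 × 10^7 m
GM = 6.969 × 10^15 m³/s²
GM/r = (6.969 × 10^15) / (5.25 × 10^7) = 1.32743 × 10^8 m²/s²
v = √(GM/r) = 11521.4 m/s ≈ 11.52 km/s

Final answer: 11.52 km/s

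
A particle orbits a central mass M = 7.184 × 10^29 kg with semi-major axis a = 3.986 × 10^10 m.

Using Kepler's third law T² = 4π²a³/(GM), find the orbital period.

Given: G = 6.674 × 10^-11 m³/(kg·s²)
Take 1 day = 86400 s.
M = 7.184 × 10^29 kg
GM = G × M = 6.674 × 10^-11 × 7.184 × 10^29 = 4.7946 × 10^19 m³/s²
a = 3.986 × 10^10 m
a³ = 6.33303 × 10^31 m³
T = 2π √(a³/GM) = 2π √((6.33303 × 10^31) / (4.7946 × 10^19)) = 2π × 1.14929 × 10^6 s
T = 7.2212 × 10^6 s ≈ 83.58 days

Final answer: 83.58 days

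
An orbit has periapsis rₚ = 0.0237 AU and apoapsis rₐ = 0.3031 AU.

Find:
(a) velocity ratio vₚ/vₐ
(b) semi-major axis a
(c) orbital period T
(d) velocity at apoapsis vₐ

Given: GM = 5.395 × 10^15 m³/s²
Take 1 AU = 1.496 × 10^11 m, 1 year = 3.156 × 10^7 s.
rₚ = 0.0237 AU = 3.54552 × 10^9 m
rₐ = 0.3031 AU = 4.53438 × 10^10 m
GM = 5.395 × 10^15 m³/s²
a = (rₚ + rₐ)/2 = 2.44446 × 10^10 m
e = (rₐ − rₚ)/(rₐ + rₚ) = (4.17982 × 10^10) / (4.88893 × 10^10) = 0.854957
(a) vₚ/vₐ = rₐ/rₚ (angular momentum) = (4.53438 × 10^10) / (3.54552 × 10^9) = 12.789 ≈ 12.79
(b) a = 2.44446 × 10^10 m ≈ 0.1634 AU
(c) a³ = 1.46067 × 10^31 m³;  T = 2π √(a³/GM) = 2π × 5.20331 × 10^7 s = 3.26934 × 10^8 s ≈ 10.36 years
(d) vₐ² = GM (2/rₐ − 1/a) = 5.395 × 10^15 × (4.41075 × 10^-11 − 4.09088 × 10^-11) = 17257.2 m²/s²;  vₐ = 131.367 m/s ≈ 131.4 m/s

Final answer:
(a) velocity ratio vₚ/vₐ = 12.79
(b) semi-major axis a = 0.1634 AU
(c) orbital period T = 10.36 years
(d) velocity at apoapsis vₐ = 131.4 m/s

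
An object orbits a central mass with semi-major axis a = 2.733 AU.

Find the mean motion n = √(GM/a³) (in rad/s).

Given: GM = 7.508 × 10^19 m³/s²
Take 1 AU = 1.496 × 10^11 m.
a = 2.733 AU = 4.08857 × 10^11 m
GM = 7.508 × 10^19 m³/s²
a³ = 6.83461 × 10^34 m³
GM/a³ = (7.508 × 10^19) / (6.83461 × 10^34) = 1.09853 × 10^-15 s⁻²
n = √(GM/a³) = 3.3144 × 10^-8 rad/s ≈ 3.314 × 10^-8 rad/s

Final answer: n = 3.314 × 10^-8 rad/s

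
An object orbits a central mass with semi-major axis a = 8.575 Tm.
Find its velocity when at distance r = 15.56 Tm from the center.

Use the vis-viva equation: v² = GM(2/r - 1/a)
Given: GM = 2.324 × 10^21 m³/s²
a = 8.575 Tm = 8.575 × 10^12 m
r = 15.56 Tm = 1.556 × 10^13 m
GM = 2.324 × 10^21 m³/s²
2/r − 1/a = 1.28535 × 10^-13 − 1.16618 × 10^-13 = 1.19166 × 10^-14 m⁻¹
v² = GM (2/r − 1/a) = 2.76942 × 10^7 m²/s²
v = 5262.53 m/s ≈ 5.263 km/s

Final answer: 5.263 km/s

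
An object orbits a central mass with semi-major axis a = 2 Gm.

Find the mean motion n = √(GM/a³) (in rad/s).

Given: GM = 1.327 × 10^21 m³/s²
a = 2 Gm = 2 × 10^9 m
GM = 1.327 × 10^21 m³/s²
a³ = 8 × 10^27 m³
GM/a³ = (1.327 × 10^21) / (8 × 10^27) = 1.65875 × 10^-7 s⁻²
n = √(GM/a³) = 0.000407278 rad/s ≈ 0.0004073 rad/s

Final answer: n = 0.0004073 rad/s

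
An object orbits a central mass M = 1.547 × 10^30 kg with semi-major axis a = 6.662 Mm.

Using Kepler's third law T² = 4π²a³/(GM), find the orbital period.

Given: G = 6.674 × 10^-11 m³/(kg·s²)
M = 1.547 × 10^30 kg
GM = G × M = 6.674 × 10^-11 × 1.547 × 10^30 = 1.03247 × 10^20 m³/s²
a = 6.662 Mm = 6.662 × 10^6 m
a³ = 2.95675 × 10^20 m³
T = 2π √(a³/GM) = 2π √((2.95675 × 10^20) / (1.03247 × 10^20)) = 2π × 1.69227 s
T = 10.6328 s ≈ 10.63 seconds

Final answer: 10.63 seconds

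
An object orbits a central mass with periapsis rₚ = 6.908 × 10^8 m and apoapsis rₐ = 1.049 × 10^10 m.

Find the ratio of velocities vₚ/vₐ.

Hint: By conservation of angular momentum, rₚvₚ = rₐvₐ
rₚ = 6.908 × 10^8 m
rₐ = 1.049 × 10^10 m
rₚvₚ = rₐvₐ  ⇒  vₚ/vₐ = rₐ/rₚ
vₚ/vₐ = (1.049 × 10^10) / (6.908 × 10^8) = 15.1853

Final answer: vₚ/vₐ = 15.19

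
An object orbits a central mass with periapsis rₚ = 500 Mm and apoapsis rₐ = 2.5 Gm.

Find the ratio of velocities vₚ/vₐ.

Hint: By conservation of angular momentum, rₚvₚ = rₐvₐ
rₚ = 500 Mm = 5 × 10^8 m
rₐ = 2.5 Gm = 2.5 × 10^9 m
rₚvₚ = rₐvₐ  ⇒  vₚ/vₐ = rₐ/rₚ
vₚ/vₐ = (2.5 × 10^9) / (5 × 10^8) = 5

Final answer: vₚ/vₐ = 5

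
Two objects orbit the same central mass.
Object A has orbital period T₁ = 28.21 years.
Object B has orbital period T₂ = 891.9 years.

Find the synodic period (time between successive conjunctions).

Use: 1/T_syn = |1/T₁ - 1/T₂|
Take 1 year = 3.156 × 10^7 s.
T₁ = 28.21 years = 8.90308 × 10^8 s
T₂ = 891.9 years = 2.81484 × 10^10 s
1/T₁ = 1.12321 × 10^-9 s⁻¹
1/T₂ = 3.5526 × 10^-11 s⁻¹
|1/T₁ − 1/T₂| = 1.08768 × 10^-9 s⁻¹
T_syn = 1 / |1/T₁ − 1/T₂| = 9.19387 × 10^8 s ≈ 29.13 years

Final answer: T_syn = 29.13 years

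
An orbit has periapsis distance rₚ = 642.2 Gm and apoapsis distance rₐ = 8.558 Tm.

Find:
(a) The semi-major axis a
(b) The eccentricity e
rₚ = 642.2 Gm = 6.422 × 10^11 m
rₐ = 8.558 Tm = 8.558 × 10^12 m
(a) a = (rₚ + rₐ)/2 = 4.6001 × 10^12 m ≈ 4.6 Tm
(b) e = (rₐ − rₚ)/(rₐ + rₚ) = (7.9158 × 10^12) / (9.2002 × 10^12) = 0.860394

Final answer:
(a) a = 4.6 Tm
(b) e = 0.8604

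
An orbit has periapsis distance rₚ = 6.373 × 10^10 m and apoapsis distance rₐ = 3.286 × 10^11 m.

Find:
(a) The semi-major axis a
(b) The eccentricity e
rₚ = 6.373 × 10^10 m
rₐ = 3.286 × 10^11 m
(a) a = (rₚ + rₐ)/2 = 1.96165 × 10^11 m ≈ 1.962 × 10^11 m
(b) e = (rₐ − rₚ)/(rₐ + rₚ) = (2.6487 × 10^11) / (3.9233 × 10^11) = 0.67512

Final answer:
(a) a = 1.962 × 10^11 m
(b) e = 0.6751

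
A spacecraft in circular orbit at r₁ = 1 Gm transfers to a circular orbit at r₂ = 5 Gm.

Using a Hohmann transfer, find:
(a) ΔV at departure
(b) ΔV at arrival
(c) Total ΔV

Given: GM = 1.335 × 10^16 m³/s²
r₁ = 1 Gm = 1 × 10^9 m
r₂ = 5 Gm = 5 × 10^9 m
GM = 1.335 × 10^16 m³/s²
Transfer ellipse: a_t = (r₁ + r₂)/2 = 3 × 10^9 m
Circular speed at r₁: v₁ = √(GM/r₁) = 3653.77 m/s
Transfer speed at r₁ (periapsis): v₁ₜ = √(GM(2/r₁ − 1/a_t)) = 4716.99 m/s
(a) ΔV₁ = v₁ₜ − v₁ = 1063.23 m/s ≈ 1.063 km/s
Circular speed at r₂: v₂ = √(GM/r₂) = 1634.01 m/s
Transfer speed at r₂ (apoapsis): v₂ₜ = √(GM(2/r₂ − 1/a_t)) = 943.398 m/s
(b) ΔV₂ = v₂ − v₂ₜ = 690.615 m/s ≈ 690.6 m/s
(c) ΔV_total = ΔV₁ + ΔV₂ = 1753.84 m/s ≈ 1.754 km/s

Final answer:
(a) ΔV₁ = 1.063 km/s
(b) ΔV₂ = 690.6 m/s
(c) ΔV_total = 1.754 km/s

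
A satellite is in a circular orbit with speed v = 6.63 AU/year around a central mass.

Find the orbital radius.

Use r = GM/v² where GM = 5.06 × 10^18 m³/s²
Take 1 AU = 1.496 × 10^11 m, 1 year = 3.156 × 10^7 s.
v = 6.63 AU/year = 31427.4 m/s
GM = 5.06 × 10^18 m³/s²
v² = 9.8768 × 10^8 m²/s²
r = GM/v² = (5.06 × 10^18) / (9.8768 × 10^8) = 5.12312 × 10^9 m ≈ 0.03425 AU

Final answer: 0.03425 AU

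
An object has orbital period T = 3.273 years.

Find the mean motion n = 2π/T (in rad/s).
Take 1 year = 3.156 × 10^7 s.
T = 3.273 years = 1.03296 × 10^8 s
n = 2π / (1.03296 × 10^8 s) = 6.08271 × 10^-8 rad/s ≈ 6.083 × 10^-8 rad/s

Final answer: n = 6.083 × 10^-8 rad/s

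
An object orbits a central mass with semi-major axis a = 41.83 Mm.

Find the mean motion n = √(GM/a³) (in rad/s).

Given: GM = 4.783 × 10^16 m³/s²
a = 41.83 Mm = 4.183 × 10^7 m
GM = 4.783 × 10^16 m³/s²
a³ = 7.3192 × 10^22 m³
GM/a³ = (4.783 × 10^16) / (7.3192 × 10^22) = 6.53487 × 10^-7 s⁻²
n = √(GM/a³) = 0.000808385 rad/s ≈ 0.0008084 rad/s

Final answer: n = 0.0008084 rad/s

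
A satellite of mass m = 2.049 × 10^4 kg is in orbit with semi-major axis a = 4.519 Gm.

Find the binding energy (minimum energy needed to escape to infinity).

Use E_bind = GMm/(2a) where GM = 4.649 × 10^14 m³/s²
a = 4.519 Gm = 4.519 × 10^9 m
GM = 4.649 × 10^14 m³/s²
m = 2.049 × 10^4 kg
GMm = 4.649 × 10^14 × 20490 = 9.5258 × 10^18 m³·kg/s²
2a = 9.038 × 10^9 m
E_bind = GMm/(2a) = 1.05397 × 10^9 J ≈ 1.054 GJ

Final answer: 1.054 GJ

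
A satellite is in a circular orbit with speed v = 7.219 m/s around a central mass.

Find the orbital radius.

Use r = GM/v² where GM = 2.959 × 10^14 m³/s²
v = 7.219 m/s
GM = 2.959 × 10^14 m³/s²
v² = 52.114 m²/s²
r = GM/v² = (2.959 × 10^14) / 52.114 = 5.67794 × 10^12 m ≈ 5.678 Tm

Final answer: 5.678 Tm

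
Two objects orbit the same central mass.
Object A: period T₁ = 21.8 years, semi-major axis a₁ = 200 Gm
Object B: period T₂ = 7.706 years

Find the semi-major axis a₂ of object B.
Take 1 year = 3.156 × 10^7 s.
T₁ = 21.8 years = 6.88008 × 10^8 s
T₂ = 7.706 years = 2.43201 × 10^8 s
a₁ = 200 Gm = 2 × 10^11 m
Kepler's third law: (T₂/T₁)² = (a₂/a₁)³  ⇒  a₂ = a₁ (T₂/T₁)^(2/3)
T₂/T₁ = 0.353486
(T₂/T₁)^(2/3) = 0.499937
a₂ = 2 × 10^11 m × 0.499937 = 9.99873 × 10^10 m ≈ 99.99 Gm

Final answer: a₂ = 99.99 Gm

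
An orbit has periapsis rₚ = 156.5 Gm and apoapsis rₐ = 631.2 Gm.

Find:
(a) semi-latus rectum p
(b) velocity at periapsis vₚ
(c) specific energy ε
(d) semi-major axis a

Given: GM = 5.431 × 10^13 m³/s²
rₚ = 156.5 Gm = 1.565 × 10^11 m
rₐ = 631.2 Gm = 6.312 × 10^11 m
GM = 5.431 × 10^13 m³/s²
a = (rₚ + rₐ)/2 = 3.9385 × 10^11 m
e = (rₐ − rₚ)/(rₐ + rₚ) = (4.747 × 10^11) / (7.877 × 10^11) = 0.602641
(a) 1 − e² = 0.636824;  p = a(1 − e²) = 3.9385 × 10^11 × 0.636824 = 2.50813 × 10^11 m ≈ 250.8 Gm
(b) vₚ² = GM (2/rₚ − 1/a) = 5.431 × 10^13 × (1.27796 × 10^-11 − 2.53904 × 10^-12) = 556.162 m²/s²;  vₚ = 23.5831 m/s ≈ 23.58 m/s
(c) 2a = 7.877 × 10^11 m;  ε = −GM/(2a) = -68.9476 J/kg ≈ -68.95 J/kg
(d) a = 3.9385 × 10^11 m ≈ 393.9 Gm

Final answer:
(a) semi-latus rectum p = 250.8 Gm
(b) velocity at periapsis vₚ = 23.58 m/s
(c) specific energy ε = -68.95 J/kg
(d) semi-major axis a = 393.9 Gm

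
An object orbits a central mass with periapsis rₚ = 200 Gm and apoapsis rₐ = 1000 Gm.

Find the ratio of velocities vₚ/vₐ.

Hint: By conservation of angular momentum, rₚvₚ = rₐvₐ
rₚ = 200 Gm = 2 × 10^11 m
rₐ = 1000 Gm = 1 × 10^12 m
rₚvₚ = rₐvₐ  ⇒  vₚ/vₐ = rₐ/rₚ
vₚ/vₐ = (1 × 10^12) / (2 × 10^11) = 5

Final answer: vₚ/vₐ = 5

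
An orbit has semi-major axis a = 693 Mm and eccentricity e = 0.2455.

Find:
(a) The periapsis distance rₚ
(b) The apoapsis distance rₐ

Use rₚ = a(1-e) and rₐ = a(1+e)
a = 693 Mm = 6.93 × 10^8 m
e = 0.2455:  1 − e = 0.7545,  1 + e = 1.2455
(a) rₚ = a(1 − e) = 6.93 × 10^8 m × 0.7545 = 5.22868 × 10^8 m ≈ 522.9 Mm
(b) rₐ = a(1 + e) = 6.93 × 10^8 m × 1.2455 = 8.63132 × 10^8 m ≈ 863.1 Mm

Final answer:
(a) rₚ = 522.9 Mm
(b) rₐ = 863.1 Mm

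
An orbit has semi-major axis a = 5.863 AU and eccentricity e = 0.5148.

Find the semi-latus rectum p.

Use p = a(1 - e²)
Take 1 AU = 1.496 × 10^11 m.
a = 5.863 AU = 8.77105 × 10^11 m
e = 0.5148,  e² = 0.265019,  1 − e² = 0.734981
p = a(1 − e²) = 8.77105 × 10^11 m × 0.734981 = 6.44655 × 10^11 m ≈ 4.309 AU

Final answer: p = 4.309 AU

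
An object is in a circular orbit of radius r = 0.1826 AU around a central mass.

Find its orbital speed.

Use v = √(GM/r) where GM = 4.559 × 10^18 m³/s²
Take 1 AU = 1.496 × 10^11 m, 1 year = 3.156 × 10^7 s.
r = 0.1826 AU = 2.7317 × 10^10 m
GM = 4.559 × 10^18 m³/s²
GM/r = (4.559 × 10^18) / (2.7317 × 10^10) = 1.66893 × 10^8 m²/s²
v = √(GM/r) = 12918.7 m/s ≈ 2.725 AU/year

Final answer: 2.725 AU/year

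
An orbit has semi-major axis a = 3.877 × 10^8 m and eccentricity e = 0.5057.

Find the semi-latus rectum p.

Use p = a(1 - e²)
a = 3.877 × 10^8 m
e = 0.5057,  e² = 0.255732,  1 − e² = 0.744268
p = a(1 − e²) = 3.877 × 10^8 m × 0.744268 = 2.88553 × 10^8 m ≈ 2.886 × 10^8 m

Final answer: p = 2.886 × 10^8 m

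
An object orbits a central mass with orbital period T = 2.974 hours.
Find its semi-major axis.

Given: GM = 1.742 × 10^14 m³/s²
T = 2.974 hours = 10706.4 s
GM = 1.742 × 10^14 m³/s²
Kepler's third law: a³ = GM T² / (4π²)
T² = 1.14627 × 10^8 s²
a³ = (1.742 × 10^14) × (1.14627 × 10^8) / (4π²) = 5.05796 × 10^20 m³
a = (a³)^(1/3) = 7.96756 × 10^6 m ≈ 7.968 Mm

Final answer: 7.968 Mm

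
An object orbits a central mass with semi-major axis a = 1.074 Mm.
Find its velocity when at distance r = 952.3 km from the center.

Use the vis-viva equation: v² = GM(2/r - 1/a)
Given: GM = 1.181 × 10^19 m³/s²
a = 1.074 Mm = 1.074 × 10^6 m
r = 952.3 km = 952300 m
GM = 1.181 × 10^19 m³/s²
2/r − 1/a = 2.10018 × 10^-6 − 9.31099 × 10^-7 = 1.16908 × 10^-6 m⁻¹
v² = GM (2/r − 1/a) = 1.38068 × 10^13 m²/s²
v = 3.71575 × 10^6 m/s ≈ 3716 km/s

Final answer: 3716 km/s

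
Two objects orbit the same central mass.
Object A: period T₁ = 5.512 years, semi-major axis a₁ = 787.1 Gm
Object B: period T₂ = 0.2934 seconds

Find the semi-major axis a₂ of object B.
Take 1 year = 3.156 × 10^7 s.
T₁ = 5.512 years = 1.73959 × 10^8 s
T₂ = 0.2934 seconds
a₁ = 787.1 Gm = 7.871 × 10^11 m
Kepler's third law: (T₂/T₁)² = (a₂/a₁)³  ⇒  a₂ = a₁ (T₂/T₁)^(2/3)
T₂/T₁ = 1.68661 × 10^-9
(T₂/T₁)^(2/3) = 1.41691 × 10^-6
a₂ = 7.871 × 10^11 m × 1.41691 × 10^-6 = 1.11525 × 10^6 m ≈ 1.115 Mm

Final answer: a₂ = 1.115 Mm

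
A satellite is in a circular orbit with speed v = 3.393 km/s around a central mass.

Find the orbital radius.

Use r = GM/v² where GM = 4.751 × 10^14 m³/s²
v = 3.393 km/s = 3393 m/s
GM = 4.751 × 10^14 m³/s²
v² = 1.15124 × 10^7 m²/s²
r = GM/v² = (4.751 × 10^14) / (1.15124 × 10^7) = 4.12684 × 10^7 m ≈ 41.27 Mm

Final answer: 41.27 Mm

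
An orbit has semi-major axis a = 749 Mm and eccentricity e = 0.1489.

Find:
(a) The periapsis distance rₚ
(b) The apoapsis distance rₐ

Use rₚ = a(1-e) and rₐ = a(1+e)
a = 749 Mm = 7.49 × 10^8 m
e = 0.1489:  1 − e = 0.8511,  1 + e = 1.1489
(a) rₚ = a(1 − e) = 7.49 × 10^8 m × 0.8511 = 6.37474 × 10^8 m ≈ 637.5 Mm
(b) rₐ = a(1 + e) = 7.49 × 10^8 m × 1.1489 = 8.60526 × 10^8 m ≈ 860.5 Mm

Final answer:
(a) rₚ = 637.5 Mm
(b) rₐ = 860.5 Mm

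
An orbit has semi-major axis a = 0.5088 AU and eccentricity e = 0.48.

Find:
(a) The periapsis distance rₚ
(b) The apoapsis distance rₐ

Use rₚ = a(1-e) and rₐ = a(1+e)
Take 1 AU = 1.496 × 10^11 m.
a = 0.5088 AU = 7.61165 × 10^10 m
e = 0.48:  1 − e = 0.52,  1 + e = 1.48
(a) rₚ = a(1 − e) = 7.61165 × 10^10 m × 0.52 = 3.95806 × 10^10 m ≈ 0.2646 AU
(b) rₐ = a(1 + e) = 7.61165 × 10^10 m × 1.48 = 1.12652 × 10^11 m ≈ 0.753 AU

Final answer:
(a) rₚ = 0.2646 AU
(b) rₐ = 0.753 AU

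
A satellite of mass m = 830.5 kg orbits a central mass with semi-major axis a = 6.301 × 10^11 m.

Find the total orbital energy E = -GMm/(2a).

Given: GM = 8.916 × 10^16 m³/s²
a = 6.301 × 10^11 m
GM = 8.916 × 10^16 m³/s²
2a = 1.2602 × 10^12 m
GMm = 8.916 × 10^16 × 830.5 = 7.40474 × 10^19 m³·kg/s²
E = −GMm/(2a) = -5.87584 × 10^7 J ≈ -58.76 MJ

Final answer: -58.76 MJ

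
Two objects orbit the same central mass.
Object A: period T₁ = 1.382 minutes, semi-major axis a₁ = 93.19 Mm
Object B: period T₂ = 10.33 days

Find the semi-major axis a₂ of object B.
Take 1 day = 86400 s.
T₁ = 1.382 minutes = 82.92 s
T₂ = 10.33 days = 892512 s
a₁ = 93.19 Mm = 9.319 × 10^7 m
Kepler's third law: (T₂/T₁)² = (a₂/a₁)³  ⇒  a₂ = a₁ (T₂/T₁)^(2/3)
T₂/T₁ = 10763.5
(T₂/T₁)^(2/3) = 487.495
a₂ = 9.319 × 10^7 m × 487.495 = 4.54296 × 10^10 m ≈ 45.43 Gm

Final answer: a₂ = 45.43 Gm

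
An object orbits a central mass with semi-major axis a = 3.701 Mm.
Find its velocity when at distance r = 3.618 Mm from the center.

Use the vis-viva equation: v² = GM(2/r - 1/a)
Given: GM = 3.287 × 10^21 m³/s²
a = 3.701 Mm = 3.701 × 10^6 m
r = 3.618 Mm = 3.618 × 10^6 m
GM = 3.287 × 10^21 m³/s²
2/r − 1/a = 5.52792 × 10^-7 − 2.70197 × 10^-7 = 2.82594 × 10^-7 m⁻¹
v² = GM (2/r − 1/a) = 9.28888 × 10^14 m²/s²
v = 3.04777 × 10^7 m/s ≈ 3.048 × 10^4 km/s

Final answer: 3.048 × 10^4 km/s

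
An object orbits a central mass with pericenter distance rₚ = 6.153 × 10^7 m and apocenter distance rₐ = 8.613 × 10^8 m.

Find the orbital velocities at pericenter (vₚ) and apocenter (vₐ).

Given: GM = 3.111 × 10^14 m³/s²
rₚ = 6.153 × 10^7 m
rₐ = 8.613 × 10^8 m
GM = 3.111 × 10^14 m³/s²
a = (rₚ + rₐ)/2 = 4.61415 × 10^8 m
Vis-viva: v² = GM (2/r − 1/a)
vₚ² = 3.111 × 10^14 × (3.25045 × 10^-8 − 2.16725 × 10^-9) = 9.43791 × 10^6 m²/s²
vₚ = 3072.12 m/s ≈ 3.072 km/s
vₐ² = 3.111 × 10^14 × (2.32207 × 10^-9 − 2.16725 × 10^-9) = 48166 m²/s²
vₐ = 219.468 m/s ≈ 219.5 m/s

Final answer: vₚ = 3.072 km/s, vₐ = 219.5 m/s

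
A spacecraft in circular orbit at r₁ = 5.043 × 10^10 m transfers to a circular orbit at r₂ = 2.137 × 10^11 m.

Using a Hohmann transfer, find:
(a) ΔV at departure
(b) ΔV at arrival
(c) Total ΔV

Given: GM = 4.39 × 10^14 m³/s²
r₁ = 5.043 × 10^10 m
r₂ = 2.137 × 10^11 m
GM = 4.39 × 10^14 m³/s²
Transfer ellipse: a_t = (r₁ + r₂)/2 = 1.32065 × 10^11 m
Circular speed at r₁: v₁ = √(GM/r₁) = 93.3013 m/s
Transfer speed at r₁ (periapsis): v₁ₜ = √(GM(2/r₁ − 1/a_t)) = 118.685 m/s
(a) ΔV₁ = v₁ₜ − v₁ = 25.3838 m/s ≈ 25.38 m/s
Circular speed at r₂: v₂ = √(GM/r₂) = 45.3242 m/s
Transfer speed at r₂ (apoapsis): v₂ₜ = √(GM(2/r₂ − 1/a_t)) = 28.0079 m/s
(b) ΔV₂ = v₂ − v₂ₜ = 17.3163 m/s ≈ 17.32 m/s
(c) ΔV_total = ΔV₁ + ΔV₂ = 42.7001 m/s ≈ 42.7 m/s

Final answer:
(a) ΔV₁ = 25.38 m/s
(b) ΔV₂ = 17.32 m/s
(c) ΔV_total = 42.7 m/s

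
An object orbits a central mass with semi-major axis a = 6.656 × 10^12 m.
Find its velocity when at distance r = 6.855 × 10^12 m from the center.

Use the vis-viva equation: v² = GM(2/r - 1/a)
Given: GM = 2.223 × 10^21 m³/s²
a = 6.656 × 10^12 m
r = 6.855 × 10^12 m
GM = 2.223 × 10^21 m³/s²
2/r − 1/a = 2.91758 × 10^-13 − 1.5024 × 10^-13 = 1.41517 × 10^-13 m⁻¹
v² = GM (2/r − 1/a) = 3.14593 × 10^8 m²/s²
v = 17736.8 m/s ≈ 17.74 km/s

Final answer: 17.74 km/s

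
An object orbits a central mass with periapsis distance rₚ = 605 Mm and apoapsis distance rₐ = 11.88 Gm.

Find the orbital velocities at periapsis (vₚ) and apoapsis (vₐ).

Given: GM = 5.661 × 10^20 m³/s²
rₚ = 605 Mm = 6.05 × 10^8 m
rₐ = 11.88 Gm = 1.188 × 10^10 m
GM = 5.661 × 10^20 m³/s²
a = (rₚ + rₐ)/2 = 6.2425 × 10^9 m
Vis-viva: v² = GM (2/r − 1/a)
vₚ² = 5.661 × 10^20 × (3.30579 × 10^-9 − 1.60192 × 10^-10) = 1.78072 × 10^12 m²/s²
vₚ = 1.33444 × 10^6 m/s ≈ 1334 km/s
vₐ² = 5.661 × 10^20 × (1.6835 × 10^-10 − 1.60192 × 10^-10) = 4.61821 × 10^9 m²/s²
vₐ = 67957.4 m/s ≈ 67.96 km/s

Final answer: vₚ = 1334 km/s, vₐ = 67.96 km/s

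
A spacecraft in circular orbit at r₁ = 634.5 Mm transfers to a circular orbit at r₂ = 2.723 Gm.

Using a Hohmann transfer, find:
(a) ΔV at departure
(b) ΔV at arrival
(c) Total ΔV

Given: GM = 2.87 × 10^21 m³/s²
r₁ = 634.5 Mm = 6.345 × 10^8 m
r₂ = 2.723 Gm = 2.723 × 10^9 m
GM = 2.87 × 10^21 m³/s²
Transfer ellipse: a_t = (r₁ + r₂)/2 = 1.67875 × 10^9 m
Circular speed at r₁: v₁ = √(GM/r₁) = 2.12679 × 10^6 m/s
Transfer speed at r₁ (periapsis): v₁ₜ = √(GM(2/r₁ − 1/a_t)) = 2.70867 × 10^6 m/s
(a) ΔV₁ = v₁ₜ − v₁ = 581876 m/s ≈ 581.9 km/s
Circular speed at r₂: v₂ = √(GM/r₂) = 1.02664 × 10^6 m/s
Transfer speed at r₂ (apoapsis): v₂ₜ = √(GM(2/r₂ − 1/a_t)) = 631161 m/s
(b) ΔV₂ = v₂ − v₂ₜ = 395477 m/s ≈ 395.5 km/s
(c) ΔV_total = ΔV₁ + ΔV₂ = 977353 m/s ≈ 977.4 km/s

Final answer:
(a) ΔV₁ = 581.9 km/s
(b) ΔV₂ = 395.5 km/s
(c) ΔV_total = 977.4 km/s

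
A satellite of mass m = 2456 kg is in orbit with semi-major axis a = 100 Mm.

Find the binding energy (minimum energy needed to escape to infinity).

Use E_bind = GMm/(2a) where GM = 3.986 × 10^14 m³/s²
a = 100 Mm = 1 × 10^8 m
GM = 3.986 × 10^14 m³/s²
m = 2456 kg
GMm = 3.986 × 10^14 × 2456 = 9.78962 × 10^17 m³·kg/s²
2a = 2 × 10^8 m
E_bind = GMm/(2a) = 4.89481 × 10^9 J ≈ 4.895 GJ

Final answer: 4.895 GJ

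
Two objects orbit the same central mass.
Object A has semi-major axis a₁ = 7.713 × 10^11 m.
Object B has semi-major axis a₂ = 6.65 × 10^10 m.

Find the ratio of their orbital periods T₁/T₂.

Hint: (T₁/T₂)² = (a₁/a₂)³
a₁ = 7.713 × 10^11 m
a₂ = 6.65 × 10^10 m
a₁/a₂ = 11.5985
T₁/T₂ = (a₁/a₂)^(3/2) = (11.5985)^1.5 = 39.5005

Final answer: T₁/T₂ = 39.5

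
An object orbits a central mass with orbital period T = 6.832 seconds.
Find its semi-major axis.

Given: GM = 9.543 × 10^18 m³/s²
T = 6.832 seconds
GM = 9.543 × 10^18 m³/s²
Kepler's third law: a³ = GM T² / (4π²)
T² = 46.6762 s²
a³ = (9.543 × 10^18) × 46.6762 / (4π²) = 1.12829 × 10^19 m³
a = (a³)^(1/3) = 2.24288 × 10^6 m ≈ 2.243 × 10^6 m

Final answer: 2.243 × 10^6 m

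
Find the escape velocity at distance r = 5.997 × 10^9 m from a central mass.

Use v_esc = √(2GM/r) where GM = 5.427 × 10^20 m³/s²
r = 5.997 × 10^9 m
GM = 5.427 × 10^20 m³/s²
2GM/r = 2 × (5.427 × 10^20) / (5.997 × 10^9) = 1.8099 × 10^11 m²/s²
v_esc = √(2GM/r) = 425430 m/s ≈ 425.4 km/s

Final answer: 425.4 km/s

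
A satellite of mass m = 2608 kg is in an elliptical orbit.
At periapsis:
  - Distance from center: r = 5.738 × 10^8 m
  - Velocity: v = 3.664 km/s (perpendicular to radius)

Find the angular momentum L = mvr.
r = 5.738 × 10^8 m
v = 3.664 km/s = 3664 m/s
vr = 3664 × 5.738 × 10^8 = 2.1024 × 10^12 m²/s
L = m × vr = 2608 × 2.1024 × 10^12 = 5.48307 × 10^15 kg·m²/s ≈ 5.483 × 10^15 kg·m²/s

Final answer: L = 5.483 × 10^15 kg·m²/s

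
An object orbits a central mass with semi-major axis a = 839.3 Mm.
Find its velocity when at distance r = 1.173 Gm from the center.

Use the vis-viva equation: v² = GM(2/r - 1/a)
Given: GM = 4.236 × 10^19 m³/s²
a = 839.3 Mm = 8.393 × 10^8 m
r = 1.173 Gm = 1.173 × 10^9 m
GM = 4.236 × 10^19 m³/s²
2/r − 1/a = 1.70503 × 10^-9 − 1.19147 × 10^-9 = 5.13561 × 10^-10 m⁻¹
v² = GM (2/r − 1/a) = 2.17544 × 10^10 m²/s²
v = 147494 m/s ≈ 147.5 km/s

Final answer: 147.5 km/s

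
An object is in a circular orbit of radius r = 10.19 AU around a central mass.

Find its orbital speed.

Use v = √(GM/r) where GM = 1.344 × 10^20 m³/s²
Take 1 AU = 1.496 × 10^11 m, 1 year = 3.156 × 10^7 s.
r = 10.19 AU = 1.52442 × 10^12 m
GM = 1.344 × 10^20 m³/s²
GM/r = (1.344 × 10^20) / (1.52442 × 10^12) = 8.81644 × 10^7 m²/s²
v = √(GM/r) = 9389.59 m/s ≈ 1.981 AU/year

Final answer: 1.981 AU/year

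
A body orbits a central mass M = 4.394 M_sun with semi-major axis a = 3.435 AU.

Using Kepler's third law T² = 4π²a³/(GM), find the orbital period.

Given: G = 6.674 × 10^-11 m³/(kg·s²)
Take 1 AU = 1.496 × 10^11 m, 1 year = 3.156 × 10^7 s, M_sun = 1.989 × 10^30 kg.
M = 4.394 M_sun = 8.73967 × 10^30 kg
GM = G × M = 6.674 × 10^-11 × 8.73967 × 10^30 = 5.83285 × 10^20 m³/s²
a = 3.435 AU = 5.13876 × 10^11 m
a³ = 1.35698 × 10^35 m³
T = 2π √(a³/GM) = 2π √((1.35698 × 10^35) / (5.83285 × 10^20)) = 2π × 1.52527 × 10^7 s
T = 9.58356 × 10^7 s ≈ 3.037 years

Final answer: 3.037 years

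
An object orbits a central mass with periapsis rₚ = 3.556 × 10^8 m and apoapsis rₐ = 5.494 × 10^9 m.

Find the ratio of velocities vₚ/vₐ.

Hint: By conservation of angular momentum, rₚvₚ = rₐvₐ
rₚ = 3.556 × 10^8 m
rₐ = 5.494 × 10^9 m
rₚvₚ = rₐvₐ  ⇒  vₚ/vₐ = rₐ/rₚ
vₚ/vₐ = (5.494 × 10^9) / (3.556 × 10^8) = 15.4499

Final answer: vₚ/vₐ = 15.45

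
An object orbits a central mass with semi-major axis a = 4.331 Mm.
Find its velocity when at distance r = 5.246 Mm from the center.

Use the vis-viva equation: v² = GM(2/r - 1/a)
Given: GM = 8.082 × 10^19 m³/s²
a = 4.331 Mm = 4.331 × 10^6 m
r = 5.246 Mm = 5.246 × 10^6 m
GM = 8.082 × 10^19 m³/s²
2/r − 1/a = 3.81243 × 10^-7 − 2.30894 × 10^-7 = 1.50349 × 10^-7 m⁻¹
v² = GM (2/r − 1/a) = 1.21512 × 10^13 m²/s²
v = 3.48586 × 10^6 m/s ≈ 3486 km/s

Final answer: 3486 km/s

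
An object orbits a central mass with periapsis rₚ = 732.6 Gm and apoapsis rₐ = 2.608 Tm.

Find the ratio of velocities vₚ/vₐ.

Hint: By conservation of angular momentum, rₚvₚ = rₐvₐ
rₚ = 732.6 Gm = 7.326 × 10^11 m
rₐ = 2.608 Tm = 2.608 × 10^12 m
rₚvₚ = rₐvₐ  ⇒  vₚ/vₐ = rₐ/rₚ
vₚ/vₐ = (2.608 × 10^12) / (7.326 × 10^11) = 3.55992

Final answer: vₚ/vₐ = 3.56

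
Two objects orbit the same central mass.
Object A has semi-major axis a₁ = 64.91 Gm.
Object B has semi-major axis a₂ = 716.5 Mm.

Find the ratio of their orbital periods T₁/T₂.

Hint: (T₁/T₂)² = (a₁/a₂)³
a₁ = 64.91 Gm = 6.491 × 10^10 m
a₂ = 716.5 Mm = 7.165 × 10^8 m
a₁/a₂ = 90.5932
T₁/T₂ = (a₁/a₂)^(3/2) = (90.5932)^1.5 = 862.27

Final answer: T₁/T₂ = 862.3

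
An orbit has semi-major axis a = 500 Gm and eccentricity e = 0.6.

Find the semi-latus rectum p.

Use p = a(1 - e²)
a = 500 Gm = 5 × 10^11 m
e = 0.6,  e² = 0.36,  1 − e² = 0.64
p = a(1 − e²) = 5 × 10^11 m × 0.64 = 3.2 × 10^11 m ≈ 320 Gm

Final answer: p = 320 Gm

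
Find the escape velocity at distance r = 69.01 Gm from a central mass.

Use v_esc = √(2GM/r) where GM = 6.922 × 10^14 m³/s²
r = 69.01 Gm = 6.901 × 10^10 m
GM = 6.922 × 10^14 m³/s²
2GM/r = 2 × (6.922 × 10^14) / (6.901 × 10^10) = 20060.9 m²/s²
v_esc = √(2GM/r) = 141.636 m/s ≈ 141.6 m/s

Final answer: 141.6 m/s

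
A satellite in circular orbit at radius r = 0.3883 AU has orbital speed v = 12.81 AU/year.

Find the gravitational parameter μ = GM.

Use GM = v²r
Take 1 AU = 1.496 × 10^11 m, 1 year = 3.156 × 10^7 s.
r = 0.3883 AU = 5.80897 × 10^10 m
v = 12.81 AU/year = 60721.7 m/s
v² = 3.68712 × 10^9 m²/s²
GM = v²r = 3.68712 × 10^9 × 5.80897 × 10^10 = 2.14184 × 10^20 m³/s²
GM ≈ 2.142 × 10^20 m³/s²

Final answer: GM = 2.142 × 10^20 m³/s²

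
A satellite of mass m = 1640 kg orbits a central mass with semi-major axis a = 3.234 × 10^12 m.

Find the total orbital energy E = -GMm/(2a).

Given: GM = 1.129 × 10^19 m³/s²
a = 3.234 × 10^12 m
GM = 1.129 × 10^19 m³/s²
2a = 6.468 × 10^12 m
GMm = 1.129 × 10^19 × 1640 = 1.85156 × 10^22 m³·kg/s²
E = −GMm/(2a) = -2.86265 × 10^9 J ≈ -2.863 GJ

Final answer: -2.863 GJ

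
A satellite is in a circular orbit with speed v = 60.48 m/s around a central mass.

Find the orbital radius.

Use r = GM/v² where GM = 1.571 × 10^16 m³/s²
v = 60.48 m/s
GM = 1.571 × 10^16 m³/s²
v² = 3657.83 m²/s²
r = GM/v² = (1.571 × 10^16) / 3657.83 = 4.2949 × 10^12 m ≈ 4.295 Tm

Final answer: 4.295 Tm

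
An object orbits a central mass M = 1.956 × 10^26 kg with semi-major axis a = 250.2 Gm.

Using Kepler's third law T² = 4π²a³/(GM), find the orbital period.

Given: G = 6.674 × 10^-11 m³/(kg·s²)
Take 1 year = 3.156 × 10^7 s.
M = 1.956 × 10^26 kg
GM = G × M = 6.674 × 10^-11 × 1.956 × 10^26 = 1.30543 × 10^16 m³/s²
a = 250.2 Gm = 2.502 × 10^11 m
a³ = 1.56625 × 10^34 m³
T = 2π √(a³/GM) = 2π √((1.56625 × 10^34) / (1.30543 × 10^16)) = 2π × 1.09535 × 10^9 s
T = 6.8823 × 10^9 s ≈ 218.1 years

Final answer: 218.1 years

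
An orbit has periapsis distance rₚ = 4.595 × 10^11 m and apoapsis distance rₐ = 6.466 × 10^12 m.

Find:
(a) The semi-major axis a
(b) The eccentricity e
rₚ = 4.595 × 10^11 m
rₐ = 6.466 × 10^12 m
(a) a = (rₚ + rₐ)/2 = 3.46275 × 10^12 m ≈ 3.463 × 10^12 m
(b) e = (rₐ − rₚ)/(rₐ + rₚ) = (6.0065 × 10^12) / (6.9255 × 10^12) = 0.867302

Final answer:
(a) a = 3.463 × 10^12 m
(b) e = 0.8673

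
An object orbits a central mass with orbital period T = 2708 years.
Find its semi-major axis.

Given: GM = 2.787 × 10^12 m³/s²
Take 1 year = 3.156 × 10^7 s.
T = 2708 years = 8.54645 × 10^10 s
GM = 2.787 × 10^12 m³/s²
Kepler's third law: a³ = GM T² / (4π²)
T² = 7.30418 × 10^21 s²
a³ = (2.787 × 10^12) × (7.30418 × 10^21) / (4π²) = 5.15642 × 10^32 m³
a = (a³)^(1/3) = 8.01893 × 10^10 m ≈ 8.019 × 10^10 m

Final answer: 8.019 × 10^10 m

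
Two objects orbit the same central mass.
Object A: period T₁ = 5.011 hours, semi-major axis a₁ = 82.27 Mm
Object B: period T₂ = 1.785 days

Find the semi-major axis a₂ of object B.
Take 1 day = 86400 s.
T₁ = 5.011 hours = 18039.6 s
T₂ = 1.785 days = 154224 s
a₁ = 82.27 Mm = 8.227 × 10^7 m
Kepler's third law: (T₂/T₁)² = (a₂/a₁)³  ⇒  a₂ = a₁ (T₂/T₁)^(2/3)
T₂/T₁ = 8.54919
(T₂/T₁)^(2/3) = 4.18103
a₂ = 8.227 × 10^7 m × 4.18103 = 3.43973 × 10^8 m ≈ 344 Mm

Final answer: a₂ = 344 Mm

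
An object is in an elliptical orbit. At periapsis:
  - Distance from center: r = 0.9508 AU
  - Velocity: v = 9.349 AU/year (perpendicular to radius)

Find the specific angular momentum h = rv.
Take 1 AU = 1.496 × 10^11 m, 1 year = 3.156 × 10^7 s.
r = 0.9508 AU = 1.4224 × 10^11 m
v = 9.349 AU/year = 44315.9 m/s
h = rv = 1.4224 × 10^11 × 44315.9 = 6.30348 × 10^15 m²/s ≈ 6.303 × 10^15 m²/s

Final answer: h = 6.303 × 10^15 m²/s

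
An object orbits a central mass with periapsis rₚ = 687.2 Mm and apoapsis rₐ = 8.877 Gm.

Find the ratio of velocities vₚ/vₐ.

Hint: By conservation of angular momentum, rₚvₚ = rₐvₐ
rₚ = 687.2 Mm = 6.872 × 10^8 m
rₐ = 8.877 Gm = 8.877 × 10^9 m
rₚvₚ = rₐvₐ  ⇒  vₚ/vₐ = rₐ/rₚ
vₚ/vₐ = (8.877 × 10^9) / (6.872 × 10^8) = 12.9176

Final answer: vₚ/vₐ = 12.92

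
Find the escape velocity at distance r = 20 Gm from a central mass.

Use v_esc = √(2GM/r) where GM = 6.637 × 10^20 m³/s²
r = 20 Gm = 2 × 10^10 m
GM = 6.637 × 10^20 m³/s²
2GM/r = 2 × (6.637 × 10^20) / (2 × 10^10) = 6.637 × 10^10 m²/s²
v_esc = √(2GM/r) = 257624 m/s ≈ 257.6 km/s

Final answer: 257.6 km/s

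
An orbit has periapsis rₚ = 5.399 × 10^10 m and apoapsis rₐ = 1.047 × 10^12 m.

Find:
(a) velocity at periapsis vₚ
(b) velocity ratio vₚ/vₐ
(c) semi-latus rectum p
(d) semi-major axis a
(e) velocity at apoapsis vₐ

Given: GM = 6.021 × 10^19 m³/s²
rₚ = 5.399 × 10^10 m
rₐ = 1.047 × 10^12 m
GM = 6.021 × 10^19 m³/s²
a = (rₚ + rₐ)/2 = 5.50495 × 10^11 m
e = (rₐ − rₚ)/(rₐ + rₚ) = (9.9301 × 10^11) / (1.10099 × 10^12) = 0.901925
(a) vₚ² = GM (2/rₚ − 1/a) = 6.021 × 10^19 × (3.70439 × 10^-11 − 1.81655 × 10^-12) = 2.12104 × 10^9 m²/s²;  vₚ = 46054.7 m/s ≈ 46.05 km/s
(b) vₚ/vₐ = rₐ/rₚ (angular momentum) = (1.047 × 10^12) / (5.399 × 10^10) = 19.3925 ≈ 19.39
(c) 1 − e² = 0.186532;  p = a(1 − e²) = 5.50495 × 10^11 × 0.186532 = 1.02685 × 10^11 m ≈ 1.027 × 10^11 m
(d) a = 5.50495 × 10^11 m ≈ 5.505 × 10^11 m
(e) vₐ² = GM (2/rₐ − 1/a) = 6.021 × 10^19 × (1.91022 × 10^-12 − 1.81655 × 10^-12) = 5.64004 × 10^6 m²/s²;  vₐ = 2374.88 m/s ≈ 2.375 km/s

Final answer:
(a) velocity at periapsis vₚ = 46.05 km/s
(b) velocity ratio vₚ/vₐ = 19.39
(c) semi-latus rectum p = 1.027 × 10^11 m
(d) semi-major axis a = 5.505 × 10^11 m
(e) velocity at apoapsis vₐ = 2.375 km/s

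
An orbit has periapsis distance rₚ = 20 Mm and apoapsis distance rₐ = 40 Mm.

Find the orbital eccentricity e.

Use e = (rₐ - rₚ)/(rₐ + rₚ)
rₚ = 20 Mm = 2 × 10^7 m
rₐ = 40 Mm = 4 × 10^7 m
rₐ − rₚ = 2 × 10^7 m
rₐ + rₚ = 6 × 10^7 m
e = (rₐ − rₚ)/(rₐ + rₚ) = 0.333333

Final answer: e = 0.3333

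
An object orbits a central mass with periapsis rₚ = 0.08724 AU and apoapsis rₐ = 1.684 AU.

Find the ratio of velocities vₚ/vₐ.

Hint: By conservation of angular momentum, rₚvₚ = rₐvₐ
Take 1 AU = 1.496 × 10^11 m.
rₚ = 0.08724 AU = 1.30511 × 10^10 m
rₐ = 1.684 AU = 2.51926 × 10^11 m
rₚvₚ = rₐvₐ  ⇒  vₚ/vₐ = rₐ/rₚ
vₚ/vₐ = (2.51926 × 10^11) / (1.30511 × 10^10) = 19.3031

Final answer: vₚ/vₐ = 19.3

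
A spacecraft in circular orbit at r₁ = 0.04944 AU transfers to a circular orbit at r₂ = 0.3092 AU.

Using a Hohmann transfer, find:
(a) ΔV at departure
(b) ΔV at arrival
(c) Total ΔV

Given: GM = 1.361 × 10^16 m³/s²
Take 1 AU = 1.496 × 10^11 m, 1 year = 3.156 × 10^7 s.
r₁ = 0.04944 AU = 7.39622 × 10^9 m
r₂ = 0.3092 AU = 4.62563 × 10^10 m
GM = 1.361 × 10^16 m³/s²
Transfer ellipse: a_t = (r₁ + r₂)/2 = 2.68263 × 10^10 m
Circular speed at r₁: v₁ = √(GM/r₁) = 1356.51 m/s
Transfer speed at r₁ (periapsis): v₁ₜ = √(GM(2/r₁ − 1/a_t)) = 1781.27 m/s
(a) ΔV₁ = v₁ₜ − v₁ = 424.755 m/s ≈ 424.8 m/s
Circular speed at r₂: v₂ = √(GM/r₂) = 542.43 m/s
Transfer speed at r₂ (apoapsis): v₂ₜ = √(GM(2/r₂ − 1/a_t)) = 284.819 m/s
(b) ΔV₂ = v₂ − v₂ₜ = 257.611 m/s ≈ 257.6 m/s
(c) ΔV_total = ΔV₁ + ΔV₂ = 682.367 m/s ≈ 0.144 AU/year

Final answer:
(a) ΔV₁ = 424.8 m/s
(b) ΔV₂ = 257.6 m/s
(c) ΔV_total = 0.144 AU/year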